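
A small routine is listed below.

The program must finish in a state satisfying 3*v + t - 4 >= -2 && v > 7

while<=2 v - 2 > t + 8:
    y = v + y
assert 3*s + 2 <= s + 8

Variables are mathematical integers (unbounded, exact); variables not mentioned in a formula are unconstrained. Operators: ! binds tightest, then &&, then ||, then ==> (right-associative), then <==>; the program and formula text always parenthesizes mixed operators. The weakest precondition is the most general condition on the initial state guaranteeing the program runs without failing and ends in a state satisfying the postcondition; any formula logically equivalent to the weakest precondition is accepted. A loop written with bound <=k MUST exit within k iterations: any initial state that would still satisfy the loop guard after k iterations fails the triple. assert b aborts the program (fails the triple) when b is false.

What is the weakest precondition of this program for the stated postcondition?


Working backward. After the program, the postcondition 3*v + t - 4 >= -2 && v > 7 must hold; in canonical form it is t + 3*v >= 2 && v > 7.
Before assert 3*s + 2 <= s + 8: 2*s <= 6 && t + 3*v >= 2 && v > 7
Before the loop (bound <=2), unroll the exhaustion recursion (WP_0 = exit-now case; WP_j = one more guarded iteration, up to j = 2):
  WP_0: (!(v > t + 10)) && 2*s <= 6 && t + 3*v >= 2 && v > 7
  WP_1: (v > t + 10 ==> ((!(v > t + 10)) && 2*s <= 6 && t + 3*v >= 2 && v > 7)) && ((!(v > t + 10)) ==> (2*s <= 6 && t + 3*v >= 2 && v > 7))
  WP_2: (v > t + 10 ==> ((v > t + 10 ==> ((!(v > t + 10)) && 2*s <= 6 && t + 3*v >= 2 && v > 7)) && ((!(v > t + 10)) ==> (2*s <= 6 && t + 3*v >= 2 && v > 7)))) && ((!(v > t + 10)) ==> (2*s <= 6 && t + 3*v >= 2 && v > 7))
So before the loop: (v > t + 10 ==> ((v > t + 10 ==> ((!(v > t + 10)) && 2*s <= 6 && t + 3*v >= 2 && v > 7)) && ((!(v > t + 10)) ==> (2*s <= 6 && t + 3*v >= 2 && v > 7)))) && ((!(v > t + 10)) ==> (2*s <= 6 && t + 3*v >= 2 && v > 7))
Answer: WP = (v > t + 10 ==> ((v > t + 10 ==> ((!(v > t + 10)) && 2*s <= 6 && t + 3*v >= 2 && v > 7)) && ((!(v > t + 10)) ==> (2*s <= 6 && t + 3*v >= 2 && v > 7)))) && ((!(v > t + 10)) ==> (2*s <= 6 && t + 3*v >= 2 && v > 7))


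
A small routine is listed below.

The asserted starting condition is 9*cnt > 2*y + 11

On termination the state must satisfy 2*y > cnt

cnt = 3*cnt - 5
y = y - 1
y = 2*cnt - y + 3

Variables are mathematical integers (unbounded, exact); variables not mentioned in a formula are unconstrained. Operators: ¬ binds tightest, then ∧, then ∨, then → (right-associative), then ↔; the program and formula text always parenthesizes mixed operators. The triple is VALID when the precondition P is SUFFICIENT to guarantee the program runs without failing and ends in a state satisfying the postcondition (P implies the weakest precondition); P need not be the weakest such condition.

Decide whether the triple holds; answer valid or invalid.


Working backward. After the program, 2*y > cnt must hold.
Before y := 2*cnt - y + 3: 3*cnt > 2*y - 6
Before y := y - 1: 3*cnt > 2*y - 8
Before cnt := 3*cnt - 5: 9*cnt > 2*y + 7
The weakest precondition is 9*cnt > 2*y + 7.
Check whether 9*cnt > 2*y + 11 implies it.
Every state satisfying the precondition satisfies the weakest precondition: the implication holds.
Answer: valid


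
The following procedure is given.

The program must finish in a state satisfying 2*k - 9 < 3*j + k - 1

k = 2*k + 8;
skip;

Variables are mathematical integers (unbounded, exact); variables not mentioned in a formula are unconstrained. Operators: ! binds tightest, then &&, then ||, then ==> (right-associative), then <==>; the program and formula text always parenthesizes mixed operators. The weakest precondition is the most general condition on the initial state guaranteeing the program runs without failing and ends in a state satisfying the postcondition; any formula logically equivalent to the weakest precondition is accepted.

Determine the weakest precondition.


Working backward. After the program, the postcondition 2*k - 9 < 3*j + k - 1 must hold; in canonical form it is k < 3*j + 8.
Before skip: k < 3*j + 8
Before k := 2*k + 8: 2*k < 3*j
Answer: WP = 2*k < 3*j


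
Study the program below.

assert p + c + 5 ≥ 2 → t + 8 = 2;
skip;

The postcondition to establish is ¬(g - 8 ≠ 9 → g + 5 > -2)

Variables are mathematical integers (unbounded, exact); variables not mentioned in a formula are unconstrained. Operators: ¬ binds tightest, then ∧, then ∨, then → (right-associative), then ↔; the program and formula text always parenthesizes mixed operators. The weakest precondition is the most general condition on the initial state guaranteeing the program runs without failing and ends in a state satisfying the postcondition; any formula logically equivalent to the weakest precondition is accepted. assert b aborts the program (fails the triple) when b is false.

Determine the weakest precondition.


Working backward. After the program, the postcondition ¬(g - 8 ≠ 9 → g + 5 > -2) must hold; in canonical form it is ¬(g ≠ 17 → g > -7).
Before skip: ¬(g ≠ 17 → g > -7)
Before assert p + c + 5 ≥ 2 → t + 8 = 2: (c + p ≥ -3 → t = -6) ∧ (¬(g ≠ 17 → g > -7))
Answer: WP = (c + p ≥ -3 → t = -6) ∧ (¬(g ≠ 17 → g > -7))


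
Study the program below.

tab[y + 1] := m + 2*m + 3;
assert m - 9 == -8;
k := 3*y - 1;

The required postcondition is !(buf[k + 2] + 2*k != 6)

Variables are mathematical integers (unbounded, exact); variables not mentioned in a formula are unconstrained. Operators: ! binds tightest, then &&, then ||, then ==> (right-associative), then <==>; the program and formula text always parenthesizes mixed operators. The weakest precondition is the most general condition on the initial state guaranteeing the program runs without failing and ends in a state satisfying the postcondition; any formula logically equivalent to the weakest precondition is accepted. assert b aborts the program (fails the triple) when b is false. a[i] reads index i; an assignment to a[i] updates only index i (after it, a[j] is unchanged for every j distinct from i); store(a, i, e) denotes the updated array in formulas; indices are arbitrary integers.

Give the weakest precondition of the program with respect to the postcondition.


Working backward. After the program, !(buf[k + 2] + 2*k != 6) must hold.
Before k := 3*y - 1: !(buf[3*y + 1] + 6*y != 8)
Before assert m - 9 == -8: m == 1 && (!(buf[3*y + 1] + 6*y != 8))
Before tab[y + 1] := m + 2*m + 3: m == 1 && (!(buf[3*y + 1] + 6*y != 8))
Answer: WP = m == 1 && (!(buf[3*y + 1] + 6*y != 8))


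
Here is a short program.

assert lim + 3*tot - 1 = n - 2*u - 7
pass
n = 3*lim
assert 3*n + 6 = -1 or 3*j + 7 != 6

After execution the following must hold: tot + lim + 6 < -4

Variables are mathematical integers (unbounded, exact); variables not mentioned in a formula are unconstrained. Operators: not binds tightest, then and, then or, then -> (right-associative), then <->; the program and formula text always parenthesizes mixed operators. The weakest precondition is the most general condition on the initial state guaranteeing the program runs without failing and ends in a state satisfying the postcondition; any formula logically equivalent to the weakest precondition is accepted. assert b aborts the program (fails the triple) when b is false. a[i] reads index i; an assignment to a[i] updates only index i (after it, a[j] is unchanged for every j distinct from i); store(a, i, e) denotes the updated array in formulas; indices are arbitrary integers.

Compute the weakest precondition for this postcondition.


Working backward. After the program, the postcondition tot + lim + 6 < -4 must hold; in canonical form it is lim + tot < -10.
Before assert 3*n + 6 = -1 or 3*j + 7 != 6: (3*n = -7 or 3*j != -1) and lim + tot < -10
Before n := 3*lim: (9*lim = -7 or 3*j != -1) and lim + tot < -10
Before skip: (9*lim = -7 or 3*j != -1) and lim + tot < -10
Before assert lim + 3*tot - 1 = n - 2*u - 7: lim + 3*tot + 2*u = n - 6 and (9*lim = -7 or 3*j != -1) and lim + tot < -10
Answer: WP = lim + 3*tot + 2*u = n - 6 and (9*lim = -7 or 3*j != -1) and lim + tot < -10


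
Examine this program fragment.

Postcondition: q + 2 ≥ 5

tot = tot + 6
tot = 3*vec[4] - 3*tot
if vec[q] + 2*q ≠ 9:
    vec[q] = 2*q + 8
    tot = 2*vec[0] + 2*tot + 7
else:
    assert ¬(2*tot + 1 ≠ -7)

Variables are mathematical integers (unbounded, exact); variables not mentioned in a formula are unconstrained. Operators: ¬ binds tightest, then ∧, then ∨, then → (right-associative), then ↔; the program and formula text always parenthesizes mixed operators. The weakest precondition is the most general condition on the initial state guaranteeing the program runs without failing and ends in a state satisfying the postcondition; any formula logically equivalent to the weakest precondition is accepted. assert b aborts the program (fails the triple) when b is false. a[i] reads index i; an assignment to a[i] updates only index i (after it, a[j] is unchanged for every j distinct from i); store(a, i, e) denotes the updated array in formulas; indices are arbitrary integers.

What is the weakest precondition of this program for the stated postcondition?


Working backward. After the program, the postcondition q + 2 ≥ 5 must hold; in canonical form it is q ≥ 3.
Then branch requires q ≥ 3; else branch requires (¬(2*tot ≠ -8)) ∧ q ≥ 3.
Before the if: (vec[q] + 2*q ≠ 9 → q ≥ 3) ∧ ((¬(vec[q] + 2*q ≠ 9)) → ((¬(2*tot ≠ -8)) ∧ q ≥ 3))
Before tot := 3*vec[4] - 3*tot: (vec[q] + 2*q ≠ 9 → q ≥ 3) ∧ ((¬(vec[q] + 2*q ≠ 9)) → ((¬(6*vec[4] ≠ 6*tot - 8)) ∧ q ≥ 3))
Before tot := tot + 6: (vec[q] + 2*q ≠ 9 → q ≥ 3) ∧ ((¬(vec[q] + 2*q ≠ 9)) → ((¬(6*vec[4] ≠ 6*tot + 28)) ∧ q ≥ 3))
Answer: WP = (vec[q] + 2*q ≠ 9 → q ≥ 3) ∧ ((¬(vec[q] + 2*q ≠ 9)) → ((¬(6*vec[4] ≠ 6*tot + 28)) ∧ q ≥ 3))


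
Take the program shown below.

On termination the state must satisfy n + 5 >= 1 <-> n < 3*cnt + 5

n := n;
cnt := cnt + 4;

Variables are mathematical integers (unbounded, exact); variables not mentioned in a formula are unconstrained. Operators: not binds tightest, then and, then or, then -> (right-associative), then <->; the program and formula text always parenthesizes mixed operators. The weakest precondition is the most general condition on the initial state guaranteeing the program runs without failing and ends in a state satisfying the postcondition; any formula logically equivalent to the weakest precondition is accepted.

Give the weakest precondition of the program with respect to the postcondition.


Working backward. After the program, the postcondition n + 5 >= 1 <-> n < 3*cnt + 5 must hold; in canonical form it is n >= -4 <-> n < 3*cnt + 5.
Before cnt := cnt + 4: n >= -4 <-> n < 3*cnt + 17
Before n := n: n >= -4 <-> n < 3*cnt + 17
Answer: WP = n >= -4 <-> n < 3*cnt + 17


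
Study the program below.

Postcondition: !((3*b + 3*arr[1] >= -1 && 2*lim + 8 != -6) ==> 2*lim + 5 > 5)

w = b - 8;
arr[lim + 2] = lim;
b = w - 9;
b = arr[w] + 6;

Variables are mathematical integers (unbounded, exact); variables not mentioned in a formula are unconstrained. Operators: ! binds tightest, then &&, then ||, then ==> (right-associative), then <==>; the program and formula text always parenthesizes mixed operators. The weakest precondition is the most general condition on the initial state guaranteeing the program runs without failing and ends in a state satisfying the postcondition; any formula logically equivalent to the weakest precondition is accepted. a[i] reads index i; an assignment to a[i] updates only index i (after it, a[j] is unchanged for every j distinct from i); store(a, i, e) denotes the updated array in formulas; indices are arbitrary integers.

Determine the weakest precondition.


Working backward. After the program, the postcondition !((3*b + 3*arr[1] >= -1 && 2*lim + 8 != -6) ==> 2*lim + 5 > 5) must hold; in canonical form it is !((3*arr[1] + 3*b >= -1 && 2*lim != -14) ==> 2*lim > 0).
Before b := arr[w] + 6: !((3*arr[1] + 3*arr[w] >= -19 && 2*lim != -14) ==> 2*lim > 0)
Before b := w - 9: !((3*arr[1] + 3*arr[w] >= -19 && 2*lim != -14) ==> 2*lim > 0)
Before arr[lim + 2] := lim: !((3*store(arr, lim + 2, lim)[1] + 3*store(arr, lim + 2, lim)[w] >= -19 && 2*lim != -14) ==> 2*lim > 0)
Before w := b - 8: !((3*store(arr, lim + 2, lim)[1] + 3*store(arr, lim + 2, lim)[b - 8] >= -19 && 2*lim != -14) ==> 2*lim > 0)
Answer: WP = !((3*store(arr, lim + 2, lim)[1] + 3*store(arr, lim + 2, lim)[b - 8] >= -19 && 2*lim != -14) ==> 2*lim > 0)


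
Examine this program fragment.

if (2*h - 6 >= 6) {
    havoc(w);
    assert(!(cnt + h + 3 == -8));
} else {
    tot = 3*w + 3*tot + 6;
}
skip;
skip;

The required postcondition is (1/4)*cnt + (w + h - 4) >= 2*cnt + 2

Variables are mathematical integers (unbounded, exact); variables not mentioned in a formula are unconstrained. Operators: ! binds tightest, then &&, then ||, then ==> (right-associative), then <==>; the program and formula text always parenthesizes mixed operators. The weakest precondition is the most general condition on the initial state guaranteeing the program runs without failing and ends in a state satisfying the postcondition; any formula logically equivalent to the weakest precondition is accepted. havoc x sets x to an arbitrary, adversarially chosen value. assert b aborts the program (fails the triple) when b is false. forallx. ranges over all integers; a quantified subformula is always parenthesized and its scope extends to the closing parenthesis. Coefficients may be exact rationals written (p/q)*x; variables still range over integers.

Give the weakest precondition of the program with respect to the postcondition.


Working backward. After the program, the postcondition (1/4)*cnt + (w + h - 4) >= 2*cnt + 2 must hold; in canonical form it is h + w >= (7/4)*cnt + 6.
Before skip: h + w >= (7/4)*cnt + 6
Before skip: h + w >= (7/4)*cnt + 6
Then branch requires forall w_1. ((!(cnt + h == -11)) && h + w_1 >= (7/4)*cnt + 6); else branch requires h + w >= (7/4)*cnt + 6.
Before the if: (2*h >= 12 ==> (forall w_1. ((!(cnt + h == -11)) && h + w_1 >= (7/4)*cnt + 6))) && ((!(2*h >= 12)) ==> h + w >= (7/4)*cnt + 6)
Answer: WP = (2*h >= 12 ==> (forall w_1. ((!(cnt + h == -11)) && h + w_1 >= (7/4)*cnt + 6))) && ((!(2*h >= 12)) ==> h + w >= (7/4)*cnt + 6)


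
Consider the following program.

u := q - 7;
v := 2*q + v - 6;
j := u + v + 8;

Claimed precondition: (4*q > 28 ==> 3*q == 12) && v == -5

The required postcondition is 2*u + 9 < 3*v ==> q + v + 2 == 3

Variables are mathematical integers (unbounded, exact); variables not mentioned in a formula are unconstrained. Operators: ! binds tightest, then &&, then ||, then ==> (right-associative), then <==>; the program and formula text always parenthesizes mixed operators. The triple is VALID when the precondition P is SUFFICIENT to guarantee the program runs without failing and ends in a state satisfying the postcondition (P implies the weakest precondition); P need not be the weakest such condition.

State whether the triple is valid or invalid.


Working backward. After the program, the postcondition 2*u + 9 < 3*v ==> q + v + 2 == 3 must hold; in canonical form it is 2*u < 3*v - 9 ==> q + v == 1.
Before j := u + v + 8: 2*u < 3*v - 9 ==> q + v == 1
Before v := 2*q + v - 6: 2*u < 6*q + 3*v - 27 ==> 3*q + v == 7
Before u := q - 7: 4*q + 3*v > 13 ==> 3*q + v == 7
The weakest precondition is 4*q + 3*v > 13 ==> 3*q + v == 7.
Check whether (4*q > 28 ==> 3*q == 12) && v == -5 implies it.
Every state satisfying the precondition satisfies the weakest precondition: the implication holds.
Answer: valid


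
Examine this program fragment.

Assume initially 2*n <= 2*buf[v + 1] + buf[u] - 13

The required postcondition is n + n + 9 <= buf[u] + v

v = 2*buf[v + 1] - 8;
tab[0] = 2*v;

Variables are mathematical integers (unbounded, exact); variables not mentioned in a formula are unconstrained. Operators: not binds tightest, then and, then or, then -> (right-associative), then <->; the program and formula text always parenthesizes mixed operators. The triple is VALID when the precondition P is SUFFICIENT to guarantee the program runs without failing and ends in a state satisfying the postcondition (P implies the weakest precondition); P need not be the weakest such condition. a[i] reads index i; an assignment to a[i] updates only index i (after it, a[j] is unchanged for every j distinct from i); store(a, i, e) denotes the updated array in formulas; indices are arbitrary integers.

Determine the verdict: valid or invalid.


Working backward. After the program, the postcondition n + n + 9 <= buf[u] + v must hold; in canonical form it is 2*n <= buf[u] + v - 9.
Before tab[0] := 2*v: 2*n <= buf[u] + v - 9
Before v := 2*buf[v + 1] - 8: 2*n <= 2*buf[v + 1] + buf[u] - 17
The weakest precondition is 2*n <= 2*buf[v + 1] + buf[u] - 17.
Check whether 2*n <= 2*buf[v + 1] + buf[u] - 13 implies it.
Countermodel: at the initial state buf = {[2] = -1, [3] = 0, elsewhere 0}, n = -7, u = 2, v = 2, the precondition holds but the weakest precondition fails.
Answer: invalid


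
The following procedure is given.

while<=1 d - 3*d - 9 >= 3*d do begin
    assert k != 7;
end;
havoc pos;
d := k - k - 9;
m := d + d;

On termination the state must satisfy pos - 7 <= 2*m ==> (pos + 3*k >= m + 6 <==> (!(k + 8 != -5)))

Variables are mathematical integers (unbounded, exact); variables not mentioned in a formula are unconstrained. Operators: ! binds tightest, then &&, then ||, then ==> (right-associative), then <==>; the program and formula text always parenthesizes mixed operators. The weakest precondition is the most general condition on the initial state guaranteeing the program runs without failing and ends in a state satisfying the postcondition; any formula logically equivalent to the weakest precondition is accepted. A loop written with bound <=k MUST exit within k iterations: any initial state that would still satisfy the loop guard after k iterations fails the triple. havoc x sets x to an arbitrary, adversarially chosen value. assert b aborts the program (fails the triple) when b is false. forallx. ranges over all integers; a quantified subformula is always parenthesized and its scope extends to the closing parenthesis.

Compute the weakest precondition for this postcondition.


Working backward. After the program, the postcondition pos - 7 <= 2*m ==> (pos + 3*k >= m + 6 <==> (!(k + 8 != -5))) must hold; in canonical form it is pos <= 2*m + 7 ==> (3*k + pos >= m + 6 <==> (!(k != -13))).
Before m := d + d: pos <= 4*d + 7 ==> (3*k + pos >= 2*d + 6 <==> (!(k != -13)))
Before d := k - k - 9: pos <= -29 ==> (3*k + pos >= -12 <==> (!(k != -13)))
Before havoc pos: forall pos_1. (pos_1 <= -29 ==> (3*k + pos_1 >= -12 <==> (!(k != -13))))
Before the loop (bound <=1), unroll the exhaustion recursion (WP_0 = exit-now case; WP_j = one more guarded iteration, up to j = 1):
  WP_0: (!(5*d <= -9)) && (forall pos_1. (pos_1 <= -29 ==> (3*k + pos_1 >= -12 <==> (!(k != -13)))))
  WP_1: (5*d <= -9 ==> (k != 7 && (!(5*d <= -9)) && (forall pos_1. (pos_1 <= -29 ==> (3*k + pos_1 >= -12 <==> (!(k != -13))))))) && ((!(5*d <= -9)) ==> (forall pos_1. (pos_1 <= -29 ==> (3*k + pos_1 >= -12 <==> (!(k != -13))))))
So before the loop: (5*d <= -9 ==> (k != 7 && (!(5*d <= -9)) && (forall pos_1. (pos_1 <= -29 ==> (3*k + pos_1 >= -12 <==> (!(k != -13))))))) && ((!(5*d <= -9)) ==> (forall pos_1. (pos_1 <= -29 ==> (3*k + pos_1 >= -12 <==> (!(k != -13))))))
Answer: WP = (5*d <= -9 ==> (k != 7 && (!(5*d <= -9)) && (forall pos_1. (pos_1 <= -29 ==> (3*k + pos_1 >= -12 <==> (!(k != -13))))))) && ((!(5*d <= -9)) ==> (forall pos_1. (pos_1 <= -29 ==> (3*k + pos_1 >= -12 <==> (!(k != -13))))))


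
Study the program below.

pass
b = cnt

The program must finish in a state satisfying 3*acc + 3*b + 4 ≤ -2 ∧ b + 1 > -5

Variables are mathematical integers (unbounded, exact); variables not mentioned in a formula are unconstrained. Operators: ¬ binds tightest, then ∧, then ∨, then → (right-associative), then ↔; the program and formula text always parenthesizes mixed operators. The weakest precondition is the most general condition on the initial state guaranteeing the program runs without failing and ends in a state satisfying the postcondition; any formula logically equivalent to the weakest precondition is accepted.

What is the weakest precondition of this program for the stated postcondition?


Working backward. After the program, the postcondition 3*acc + 3*b + 4 ≤ -2 ∧ b + 1 > -5 must hold; in canonical form it is 3*acc + 3*b ≤ -6 ∧ b > -6.
Before b := cnt: 3*acc + 3*cnt ≤ -6 ∧ cnt > -6
Before skip: 3*acc + 3*cnt ≤ -6 ∧ cnt > -6
Answer: WP = 3*acc + 3*cnt ≤ -6 ∧ cnt > -6


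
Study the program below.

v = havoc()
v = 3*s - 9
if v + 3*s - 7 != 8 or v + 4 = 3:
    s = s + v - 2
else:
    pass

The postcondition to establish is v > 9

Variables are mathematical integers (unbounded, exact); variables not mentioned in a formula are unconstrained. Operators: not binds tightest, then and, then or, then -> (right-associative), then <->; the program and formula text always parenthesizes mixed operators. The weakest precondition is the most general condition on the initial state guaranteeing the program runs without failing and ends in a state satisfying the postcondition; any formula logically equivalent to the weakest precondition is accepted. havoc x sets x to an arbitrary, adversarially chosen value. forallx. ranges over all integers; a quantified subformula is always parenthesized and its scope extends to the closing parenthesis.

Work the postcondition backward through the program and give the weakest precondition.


Working backward. After the program, v > 9 must hold.
Then branch requires v > 9; else branch requires v > 9.
Before the if: ((3*s + v != 15 or v = -1) -> v > 9) and ((not (3*s + v != 15 or v = -1)) -> v > 9)
Before v := 3*s - 9: ((6*s != 24 or 3*s = 8) -> 3*s > 18) and ((not (6*s != 24 or 3*s = 8)) -> 3*s > 18)
Before havoc v: ((6*s != 24 or 3*s = 8) -> 3*s > 18) and ((not (6*s != 24 or 3*s = 8)) -> 3*s > 18)
Answer: WP = ((6*s != 24 or 3*s = 8) -> 3*s > 18) and ((not (6*s != 24 or 3*s = 8)) -> 3*s > 18)


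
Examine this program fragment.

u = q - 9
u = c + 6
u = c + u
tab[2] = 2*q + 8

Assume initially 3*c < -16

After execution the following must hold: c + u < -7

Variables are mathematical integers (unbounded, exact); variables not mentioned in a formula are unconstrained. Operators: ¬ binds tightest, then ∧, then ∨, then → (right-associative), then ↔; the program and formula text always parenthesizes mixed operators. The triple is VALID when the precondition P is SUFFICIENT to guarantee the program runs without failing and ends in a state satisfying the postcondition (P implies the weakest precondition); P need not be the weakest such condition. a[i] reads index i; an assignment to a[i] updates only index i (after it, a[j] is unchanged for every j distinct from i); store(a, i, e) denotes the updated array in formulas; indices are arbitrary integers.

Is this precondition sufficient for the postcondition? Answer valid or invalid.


Working backward. After the program, c + u < -7 must hold.
Before tab[2] := 2*q + 8: c + u < -7
Before u := c + u: 2*c + u < -7
Before u := c + 6: 3*c < -13
Before u := q - 9: 3*c < -13
The weakest precondition is 3*c < -13.
Check whether 3*c < -16 implies it.
Every state satisfying the precondition satisfies the weakest precondition: the implication holds.
Answer: valid


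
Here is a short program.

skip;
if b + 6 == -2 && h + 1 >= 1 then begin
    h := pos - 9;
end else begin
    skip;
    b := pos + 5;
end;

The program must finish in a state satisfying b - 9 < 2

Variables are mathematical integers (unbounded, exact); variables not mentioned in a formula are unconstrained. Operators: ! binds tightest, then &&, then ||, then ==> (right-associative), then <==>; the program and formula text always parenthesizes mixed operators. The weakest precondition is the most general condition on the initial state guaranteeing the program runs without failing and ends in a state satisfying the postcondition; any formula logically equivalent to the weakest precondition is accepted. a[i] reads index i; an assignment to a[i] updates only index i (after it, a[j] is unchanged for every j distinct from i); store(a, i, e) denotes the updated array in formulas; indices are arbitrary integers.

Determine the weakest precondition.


Working backward. After the program, the postcondition b - 9 < 2 must hold; in canonical form it is b < 11.
Then branch requires b < 11; else branch requires pos < 6.
Before the if: ((b == -8 && h >= 0) ==> b < 11) && ((!(b == -8 && h >= 0)) ==> pos < 6)
Before skip: ((b == -8 && h >= 0) ==> b < 11) && ((!(b == -8 && h >= 0)) ==> pos < 6)
Answer: WP = ((b == -8 && h >= 0) ==> b < 11) && ((!(b == -8 && h >= 0)) ==> pos < 6)


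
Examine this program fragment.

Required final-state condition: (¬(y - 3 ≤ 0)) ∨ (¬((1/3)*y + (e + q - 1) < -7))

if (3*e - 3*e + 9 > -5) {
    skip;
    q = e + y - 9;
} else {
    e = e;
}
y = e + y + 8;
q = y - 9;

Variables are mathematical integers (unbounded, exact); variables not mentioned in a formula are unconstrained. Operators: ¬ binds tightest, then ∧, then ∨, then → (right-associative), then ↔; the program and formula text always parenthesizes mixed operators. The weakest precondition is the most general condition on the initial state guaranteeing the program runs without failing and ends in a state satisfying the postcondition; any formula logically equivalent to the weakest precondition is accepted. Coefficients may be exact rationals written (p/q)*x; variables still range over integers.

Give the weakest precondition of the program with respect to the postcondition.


Working backward. After the program, the postcondition (¬(y - 3 ≤ 0)) ∨ (¬((1/3)*y + (e + q - 1) < -7)) must hold; in canonical form it is (¬(y ≤ 3)) ∨ (¬(e + q + (1/3)*y < -6)).
Before q := y - 9: (¬(y ≤ 3)) ∨ (¬(e + (4/3)*y < 3))
Before y := e + y + 8: (¬(e + y ≤ -5)) ∨ (¬((7/3)*e + (4/3)*y < -23/3))
Then branch requires (¬(e + y ≤ -5)) ∨ (¬((7/3)*e + (4/3)*y < -23/3)); else branch requires (¬(e + y ≤ -5)) ∨ (¬((7/3)*e + (4/3)*y < -23/3)).
Before the if: (¬(e + y ≤ -5)) ∨ (¬((7/3)*e + (4/3)*y < -23/3))
Answer: WP = (¬(e + y ≤ -5)) ∨ (¬((7/3)*e + (4/3)*y < -23/3))


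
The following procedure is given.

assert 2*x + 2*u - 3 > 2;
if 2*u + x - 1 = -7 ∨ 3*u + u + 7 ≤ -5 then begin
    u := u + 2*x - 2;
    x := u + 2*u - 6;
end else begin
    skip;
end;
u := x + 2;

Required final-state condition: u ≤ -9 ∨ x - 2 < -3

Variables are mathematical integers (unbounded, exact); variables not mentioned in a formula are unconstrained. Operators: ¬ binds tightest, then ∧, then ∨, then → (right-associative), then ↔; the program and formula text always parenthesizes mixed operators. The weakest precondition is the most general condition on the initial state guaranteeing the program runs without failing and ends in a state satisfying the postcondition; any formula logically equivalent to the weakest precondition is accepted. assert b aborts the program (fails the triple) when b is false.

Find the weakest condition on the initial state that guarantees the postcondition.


Working backward. After the program, the postcondition u ≤ -9 ∨ x - 2 < -3 must hold; in canonical form it is u ≤ -9 ∨ x < -1.
Before u := x + 2: x ≤ -11 ∨ x < -1
Then branch requires 3*u + 6*x ≤ 1 ∨ 3*u + 6*x < 11; else branch requires x ≤ -11 ∨ x < -1.
Before the if: ((2*u + x = -6 ∨ 4*u ≤ -12) → (3*u + 6*x ≤ 1 ∨ 3*u + 6*x < 11)) ∧ ((¬(2*u + x = -6 ∨ 4*u ≤ -12)) → (x ≤ -11 ∨ x < -1))
Before assert 2*x + 2*u - 3 > 2: 2*u + 2*x > 5 ∧ ((2*u + x = -6 ∨ 4*u ≤ -12) → (3*u + 6*x ≤ 1 ∨ 3*u + 6*x < 11)) ∧ ((¬(2*u + x = -6 ∨ 4*u ≤ -12)) → (x ≤ -11 ∨ x < -1))
Answer: WP = 2*u + 2*x > 5 ∧ ((2*u + x = -6 ∨ 4*u ≤ -12) → (3*u + 6*x ≤ 1 ∨ 3*u + 6*x < 11)) ∧ ((¬(2*u + x = -6 ∨ 4*u ≤ -12)) → (x ≤ -11 ∨ x < -1))


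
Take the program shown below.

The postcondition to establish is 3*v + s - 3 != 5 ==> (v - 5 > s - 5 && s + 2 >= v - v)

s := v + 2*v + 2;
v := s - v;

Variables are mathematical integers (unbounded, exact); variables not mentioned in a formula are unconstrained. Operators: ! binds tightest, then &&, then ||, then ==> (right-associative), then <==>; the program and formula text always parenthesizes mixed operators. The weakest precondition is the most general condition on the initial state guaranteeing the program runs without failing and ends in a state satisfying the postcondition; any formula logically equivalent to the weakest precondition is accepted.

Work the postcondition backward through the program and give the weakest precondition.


Working backward. After the program, the postcondition 3*v + s - 3 != 5 ==> (v - 5 > s - 5 && s + 2 >= v - v) must hold; in canonical form it is s + 3*v != 8 ==> (v > s && s >= -2).
Before v := s - v: 4*s != 3*v + 8 ==> (v < 0 && s >= -2)
Before s := v + 2*v + 2: 9*v != 0 ==> (v < 0 && 3*v >= -4)
Answer: WP = 9*v != 0 ==> (v < 0 && 3*v >= -4)


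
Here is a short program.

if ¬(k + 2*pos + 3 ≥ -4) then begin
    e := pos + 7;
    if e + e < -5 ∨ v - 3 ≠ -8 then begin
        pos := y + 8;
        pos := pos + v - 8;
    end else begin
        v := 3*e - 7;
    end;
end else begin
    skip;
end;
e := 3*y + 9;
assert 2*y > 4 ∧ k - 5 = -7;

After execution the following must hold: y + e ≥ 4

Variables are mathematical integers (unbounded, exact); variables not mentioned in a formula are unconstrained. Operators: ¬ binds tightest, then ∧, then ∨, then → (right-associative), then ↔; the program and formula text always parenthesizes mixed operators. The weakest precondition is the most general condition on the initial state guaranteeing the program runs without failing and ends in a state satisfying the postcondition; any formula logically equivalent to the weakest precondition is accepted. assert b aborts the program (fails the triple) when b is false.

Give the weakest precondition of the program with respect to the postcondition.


Working backward. After the program, the postcondition y + e ≥ 4 must hold; in canonical form it is e + y ≥ 4.
Before assert 2*y > 4 ∧ k - 5 = -7: 2*y > 4 ∧ k = -2 ∧ e + y ≥ 4
Before e := 3*y + 9: 2*y > 4 ∧ k = -2 ∧ 4*y ≥ -5
Then branch requires ((2*pos < -19 ∨ v ≠ -5) → (2*y > 4 ∧ k = -2 ∧ 4*y ≥ -5)) ∧ ((¬(2*pos < -19 ∨ v ≠ -5)) → (2*y > 4 ∧ k = -2 ∧ 4*y ≥ -5)); else branch requires 2*y > 4 ∧ k = -2 ∧ 4*y ≥ -5.
Before the if: ((¬(k + 2*pos ≥ -7)) → (((2*pos < -19 ∨ v ≠ -5) → (2*y > 4 ∧ k = -2 ∧ 4*y ≥ -5)) ∧ ((¬(2*pos < -19 ∨ v ≠ -5)) → (2*y > 4 ∧ k = -2 ∧ 4*y ≥ -5)))) ∧ (k + 2*pos ≥ -7 → (2*y > 4 ∧ k = -2 ∧ 4*y ≥ -5))
Answer: WP = ((¬(k + 2*pos ≥ -7)) → (((2*pos < -19 ∨ v ≠ -5) → (2*y > 4 ∧ k = -2 ∧ 4*y ≥ -5)) ∧ ((¬(2*pos < -19 ∨ v ≠ -5)) → (2*y > 4 ∧ k = -2 ∧ 4*y ≥ -5)))) ∧ (k + 2*pos ≥ -7 → (2*y > 4 ∧ k = -2 ∧ 4*y ≥ -5))


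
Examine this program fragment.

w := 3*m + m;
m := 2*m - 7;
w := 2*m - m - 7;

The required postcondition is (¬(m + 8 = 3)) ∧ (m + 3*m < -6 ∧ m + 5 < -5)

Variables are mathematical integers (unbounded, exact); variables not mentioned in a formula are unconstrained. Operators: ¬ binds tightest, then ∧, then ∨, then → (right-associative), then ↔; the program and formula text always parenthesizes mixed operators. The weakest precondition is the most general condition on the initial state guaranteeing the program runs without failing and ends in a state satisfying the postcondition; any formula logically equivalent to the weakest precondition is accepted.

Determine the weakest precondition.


Working backward. After the program, the postcondition (¬(m + 8 = 3)) ∧ (m + 3*m < -6 ∧ m + 5 < -5) must hold; in canonical form it is (¬(m = -5)) ∧ 4*m < -6 ∧ m < -10.
Before w := 2*m - m - 7: (¬(m = -5)) ∧ 4*m < -6 ∧ m < -10
Before m := 2*m - 7: (¬(2*m = 2)) ∧ 8*m < 22 ∧ 2*m < -3
Before w := 3*m + m: (¬(2*m = 2)) ∧ 8*m < 22 ∧ 2*m < -3
Answer: WP = (¬(2*m = 2)) ∧ 8*m < 22 ∧ 2*m < -3


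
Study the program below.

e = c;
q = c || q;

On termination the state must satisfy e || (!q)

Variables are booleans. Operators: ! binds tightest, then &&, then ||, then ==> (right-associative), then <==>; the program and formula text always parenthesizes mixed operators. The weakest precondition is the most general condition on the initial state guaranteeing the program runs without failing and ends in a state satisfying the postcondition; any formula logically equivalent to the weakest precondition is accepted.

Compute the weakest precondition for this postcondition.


Working backward. After the program, e || (!q) must hold.
Before q := c || q: e || (!(c || q))
Before e := c: c || (!(c || q))
Answer: WP = c || (!(c || q))


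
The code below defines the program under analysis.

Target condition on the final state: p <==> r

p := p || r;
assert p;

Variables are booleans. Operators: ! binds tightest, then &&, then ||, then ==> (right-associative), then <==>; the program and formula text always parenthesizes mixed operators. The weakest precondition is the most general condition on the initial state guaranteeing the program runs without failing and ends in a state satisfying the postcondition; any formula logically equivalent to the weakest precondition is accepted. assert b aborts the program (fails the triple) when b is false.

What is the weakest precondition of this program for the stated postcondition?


Working backward. After the program, p <==> r must hold.
Before assert p: p && (p <==> r)
Before p := p || r: (p || r) && ((p || r) <==> r)
Answer: WP = (p || r) && ((p || r) <==> r)


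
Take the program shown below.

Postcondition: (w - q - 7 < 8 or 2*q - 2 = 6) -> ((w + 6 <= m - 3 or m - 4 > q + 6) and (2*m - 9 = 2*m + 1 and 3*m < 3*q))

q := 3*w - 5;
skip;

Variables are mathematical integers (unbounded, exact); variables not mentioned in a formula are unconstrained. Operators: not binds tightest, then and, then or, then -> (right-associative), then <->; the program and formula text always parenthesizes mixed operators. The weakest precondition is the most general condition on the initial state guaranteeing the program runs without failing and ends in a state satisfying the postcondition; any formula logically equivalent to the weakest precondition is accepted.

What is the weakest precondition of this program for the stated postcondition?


Working backward. After the program, the postcondition (w - q - 7 < 8 or 2*q - 2 = 6) -> ((w + 6 <= m - 3 or m - 4 > q + 6) and (2*m - 9 = 2*m + 1 and 3*m < 3*q)) must hold; in canonical form it is not (w < q + 15 or 2*q = 8).
Before skip: not (w < q + 15 or 2*q = 8)
Before q := 3*w - 5: not (2*w > -10 or 6*w = 18)
Answer: WP = not (2*w > -10 or 6*w = 18)


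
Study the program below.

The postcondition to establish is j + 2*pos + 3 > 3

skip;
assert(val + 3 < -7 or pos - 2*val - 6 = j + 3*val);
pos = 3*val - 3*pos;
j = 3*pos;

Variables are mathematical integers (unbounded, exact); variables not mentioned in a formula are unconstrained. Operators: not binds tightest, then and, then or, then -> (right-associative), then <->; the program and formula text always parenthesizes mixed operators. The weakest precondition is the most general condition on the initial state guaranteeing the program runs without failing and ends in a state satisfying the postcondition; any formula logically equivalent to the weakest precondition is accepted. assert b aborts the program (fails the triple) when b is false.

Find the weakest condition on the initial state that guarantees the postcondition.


Working backward. After the program, the postcondition j + 2*pos + 3 > 3 must hold; in canonical form it is j + 2*pos > 0.
Before j := 3*pos: 5*pos > 0
Before pos := 3*val - 3*pos: 15*val > 15*pos
Before assert val + 3 < -7 or pos - 2*val - 6 = j + 3*val: (val < -10 or pos = j + 5*val + 6) and 15*val > 15*pos
Before skip: (val < -10 or pos = j + 5*val + 6) and 15*val > 15*pos
Answer: WP = (val < -10 or pos = j + 5*val + 6) and 15*val > 15*pos


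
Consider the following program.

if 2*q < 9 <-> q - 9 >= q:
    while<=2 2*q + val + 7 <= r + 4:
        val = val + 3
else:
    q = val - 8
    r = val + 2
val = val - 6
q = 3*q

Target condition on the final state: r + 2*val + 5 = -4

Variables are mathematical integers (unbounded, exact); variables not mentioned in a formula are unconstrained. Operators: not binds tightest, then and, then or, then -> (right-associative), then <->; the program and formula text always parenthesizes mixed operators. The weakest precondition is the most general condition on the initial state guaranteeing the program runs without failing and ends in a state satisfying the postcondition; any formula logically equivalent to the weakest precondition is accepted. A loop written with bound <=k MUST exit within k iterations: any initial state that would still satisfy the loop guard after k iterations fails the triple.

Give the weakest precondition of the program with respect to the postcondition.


Working backward. After the program, the postcondition r + 2*val + 5 = -4 must hold; in canonical form it is r + 2*val = -9.
Before q := 3*q: r + 2*val = -9
Before val := val - 6: r + 2*val = 3
Then branch requires (2*q + val <= r - 3 -> ((2*q + val <= r - 6 -> ((not (2*q + val <= r - 9)) and r + 2*val = -9)) and ((not (2*q + val <= r - 6)) -> r + 2*val = -3))) and ((not (2*q + val <= r - 3)) -> r + 2*val = 3); else branch requires 3*val = 1.
Before the if: ((not (2*q < 9)) -> ((2*q + val <= r - 3 -> ((2*q + val <= r - 6 -> ((not (2*q + val <= r - 9)) and r + 2*val = -9)) and ((not (2*q + val <= r - 6)) -> r + 2*val = -3))) and ((not (2*q + val <= r - 3)) -> r + 2*val = 3))) and (2*q < 9 -> 3*val = 1)
Answer: WP = ((not (2*q < 9)) -> ((2*q + val <= r - 3 -> ((2*q + val <= r - 6 -> ((not (2*q + val <= r - 9)) and r + 2*val = -9)) and ((not (2*q + val <= r - 6)) -> r + 2*val = -3))) and ((not (2*q + val <= r - 3)) -> r + 2*val = 3))) and (2*q < 9 -> 3*val = 1)


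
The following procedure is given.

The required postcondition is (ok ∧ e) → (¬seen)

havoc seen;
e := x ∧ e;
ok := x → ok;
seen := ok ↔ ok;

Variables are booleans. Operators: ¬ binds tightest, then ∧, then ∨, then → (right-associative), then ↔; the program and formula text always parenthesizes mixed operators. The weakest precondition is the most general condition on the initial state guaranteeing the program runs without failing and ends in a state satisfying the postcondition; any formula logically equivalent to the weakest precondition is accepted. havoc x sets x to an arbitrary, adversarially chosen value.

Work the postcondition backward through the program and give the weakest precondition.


Working backward. After the program, (ok ∧ e) → (¬seen) must hold.
Before seen := ok ↔ ok: ¬(ok ∧ e)
Before ok := x → ok: ¬((x → ok) ∧ e)
Before e := x ∧ e: ¬((x → ok) ∧ x ∧ e)
Before havoc seen: ¬((x → ok) ∧ x ∧ e)
Answer: WP = ¬((x → ok) ∧ x ∧ e)


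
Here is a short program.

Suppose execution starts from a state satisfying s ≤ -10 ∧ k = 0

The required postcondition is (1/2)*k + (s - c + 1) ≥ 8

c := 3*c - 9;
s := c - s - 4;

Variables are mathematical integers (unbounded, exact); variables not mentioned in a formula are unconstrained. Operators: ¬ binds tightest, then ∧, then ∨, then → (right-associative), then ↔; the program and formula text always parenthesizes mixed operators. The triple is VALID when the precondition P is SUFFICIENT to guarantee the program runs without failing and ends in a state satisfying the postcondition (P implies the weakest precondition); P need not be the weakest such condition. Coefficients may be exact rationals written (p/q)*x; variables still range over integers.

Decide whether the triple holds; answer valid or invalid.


Working backward. After the program, the postcondition (1/2)*k + (s - c + 1) ≥ 8 must hold; in canonical form it is (1/2)*k + s ≥ c + 7.
Before s := c - s - 4: (1/2)*k ≥ s + 11
Before c := 3*c - 9: (1/2)*k ≥ s + 11
The weakest precondition is (1/2)*k ≥ s + 11.
Check whether s ≤ -10 ∧ k = 0 implies it.
Countermodel: at the initial state k = 0, s = -10, the precondition holds but the weakest precondition fails.
Answer: invalid
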